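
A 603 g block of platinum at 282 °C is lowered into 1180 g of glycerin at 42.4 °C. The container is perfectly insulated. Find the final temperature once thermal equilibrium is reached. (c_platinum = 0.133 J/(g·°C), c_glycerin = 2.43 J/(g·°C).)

Net heat exchanged in the isolated system is zero:
603·0.133·(T − 282) + 1180·2.43·(T − 42.4) = 0
(80.2 + 2867.4) T = 80.2·282 + 2867.4·42.4
T = 144194 / 2947.6 = 48.9 °C

T_f ≈ 48.9 °C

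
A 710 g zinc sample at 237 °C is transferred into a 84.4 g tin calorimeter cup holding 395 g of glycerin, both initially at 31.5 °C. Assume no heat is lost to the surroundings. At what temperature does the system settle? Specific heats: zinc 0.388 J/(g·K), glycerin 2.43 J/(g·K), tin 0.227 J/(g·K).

T_f ≈ 76.6 °C

T_f is the heat-capacity-weighted average of the initial temperatures:
T_f = (275.48×237 + 959.85×31.5 + 19.16×31.5) / (275.48 + 959.85 + 19.16)
    = 96128 / 1254.5 ≈ 76.63 °C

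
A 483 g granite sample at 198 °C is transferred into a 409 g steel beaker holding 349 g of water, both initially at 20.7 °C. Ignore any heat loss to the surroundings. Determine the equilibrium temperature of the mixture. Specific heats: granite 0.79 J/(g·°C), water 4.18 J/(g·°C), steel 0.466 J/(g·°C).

T_f ≈ 54.0 °C

T_f is the heat-capacity-weighted average of the initial temperatures:
T_f = (381.57*198 + 1458.8*20.7 + 190.59*20.7) / (381.57 + 1458.8 + 190.59)
    = 109694 / 2031 ≈ 54.01 °C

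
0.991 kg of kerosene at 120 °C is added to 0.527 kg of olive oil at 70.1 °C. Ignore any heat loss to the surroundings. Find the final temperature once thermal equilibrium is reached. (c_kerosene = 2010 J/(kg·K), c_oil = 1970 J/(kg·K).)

T_f = Σ m_i c_i T_i / Σ m_i c_i:
T_f = (1991.9·120 + 1038.2·70.1) / (1991.9 + 1038.2)
    = 311806 / 3030.1 ≈ 102.90 °C

T_f ≈ 102.9 °C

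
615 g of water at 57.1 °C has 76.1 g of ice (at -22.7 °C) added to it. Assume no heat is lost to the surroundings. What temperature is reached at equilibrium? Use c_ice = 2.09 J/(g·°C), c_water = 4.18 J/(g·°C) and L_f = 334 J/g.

Energy balance with sensible and latent terms:
ice -22.7→0 °C: 76.1·2.09·22.7 = 3610.4; fusion: m_ice L_f = 76.1·334 = 25417; warm the meltwater: 318.1 T; water: 2570.7(T − 57.1)
2888.8 T = 146787 − 29028 = 117759
T ≈ 40.76 °C. Since T > 0 °C, the all-ice-melts assumption holds.

T_f ≈ 40.8 °C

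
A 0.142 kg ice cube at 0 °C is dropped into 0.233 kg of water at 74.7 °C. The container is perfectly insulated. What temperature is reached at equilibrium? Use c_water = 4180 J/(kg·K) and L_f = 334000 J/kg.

T_f ≈ 16.2 °C

Setting the total heat transfer to zero:
melt ice: 0.142·334000 = 47428
  warm the meltwater: 593.56 T
  water: 973.94(T − 74.7)
1567.5 T = 72753 − 47428 = 25325
T ≈ 16.16 °C (positive, so assuming full melt was valid).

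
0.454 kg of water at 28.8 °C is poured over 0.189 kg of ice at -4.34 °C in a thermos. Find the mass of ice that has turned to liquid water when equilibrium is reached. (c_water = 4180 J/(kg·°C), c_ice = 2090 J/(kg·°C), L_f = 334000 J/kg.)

m_melted ≈ 0.159 kg

Heat available from the water dropping to 0 °C: 0.454×4180×28.8 = 54654 J.
Of that, 0.189×2090×4.34 = 1714.3 J goes to bring the ice to 0 °C, leaving 52940 J.
Fully melting the ice requires m_ice L_f = 0.189×334000 = 63126 J.
52940 J < 63126 J, so only part of the ice melts and the system sits at 0 °C.
Mass melted = 52940/334000 ≈ 0.1585 kg.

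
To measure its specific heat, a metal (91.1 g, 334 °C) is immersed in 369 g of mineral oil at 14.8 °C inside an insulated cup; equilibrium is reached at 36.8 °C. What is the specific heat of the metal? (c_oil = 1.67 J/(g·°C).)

c ≈ 0.501 J/(g·°C)

Heat lost by the metal = heat gained by the oil:
91.1·c·(334 − 36.8) = 369·1.67·(36.8 − 14.8)
27075 c = 13557  ⇒  c ≈ 0.5007 J/(g·°C)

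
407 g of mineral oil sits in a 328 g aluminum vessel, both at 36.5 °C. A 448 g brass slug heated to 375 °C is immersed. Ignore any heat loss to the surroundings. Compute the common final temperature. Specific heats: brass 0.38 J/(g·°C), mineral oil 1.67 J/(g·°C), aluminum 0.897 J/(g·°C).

T_f ≈ 86.9 °C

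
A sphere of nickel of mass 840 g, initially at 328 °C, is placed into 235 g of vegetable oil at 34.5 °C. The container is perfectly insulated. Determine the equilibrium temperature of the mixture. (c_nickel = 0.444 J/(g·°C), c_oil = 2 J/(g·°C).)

T_f ≈ 164.4 °C

Net heat exchanged in the isolated system is zero:
840×0.444×(T − 328) + 235×2×(T − 34.5) = 0
(372.96 + 470) T = 372.96×328 + 470×34.5
T = 138546 / 842.96 = 164 °C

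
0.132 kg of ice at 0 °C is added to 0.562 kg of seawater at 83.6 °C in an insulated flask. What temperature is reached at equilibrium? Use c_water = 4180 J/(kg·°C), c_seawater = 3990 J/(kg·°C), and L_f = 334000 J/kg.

T_f ≈ 51.3 °C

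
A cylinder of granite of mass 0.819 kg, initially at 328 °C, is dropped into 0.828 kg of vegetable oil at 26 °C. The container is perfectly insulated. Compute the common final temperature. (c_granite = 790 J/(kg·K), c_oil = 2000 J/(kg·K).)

Heat gained plus heat lost sum to zero:
0.819·790·(T − 328) + 0.828·2000·(T − 26) = 0
647.01(T − 328) + 1656(T − 26) = 0
2303 T = 255275
T = 255275 / 2303 = 111 °C

T_f ≈ 110.8 °C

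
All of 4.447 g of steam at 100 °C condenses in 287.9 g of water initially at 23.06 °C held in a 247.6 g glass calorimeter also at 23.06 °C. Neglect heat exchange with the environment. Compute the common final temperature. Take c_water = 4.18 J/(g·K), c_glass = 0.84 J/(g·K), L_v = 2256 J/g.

Energy balance with sensible and latent terms:
steam→water at 100 °C releases m L_v = 4.447×2256 = 10032
  condensate cools 100→T: 4.447×4.18×(T − 100) = 18.59(T − 100)
  water warms: 287.9×4.18×(T − 23.06) = 1203.4(T − 23.06)
  glass cup: 247.6×0.84×(T − 23.06) = 207.98(T − 23.06)
1430 T = 10032 + 1858.8 + 32547 = 44438
T ≈ 31.08 °C, under the boiling point, so the assumption holds.

T_f ≈ 31.1 °C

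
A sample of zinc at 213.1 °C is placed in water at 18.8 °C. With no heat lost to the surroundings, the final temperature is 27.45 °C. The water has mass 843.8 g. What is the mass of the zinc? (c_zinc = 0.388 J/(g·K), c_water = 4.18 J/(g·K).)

m ≈ 424 g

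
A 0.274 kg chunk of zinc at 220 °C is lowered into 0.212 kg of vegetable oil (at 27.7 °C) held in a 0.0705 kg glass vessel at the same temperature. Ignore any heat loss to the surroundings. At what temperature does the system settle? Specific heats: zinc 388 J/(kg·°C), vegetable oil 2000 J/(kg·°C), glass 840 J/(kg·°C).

T_f is the heat-capacity-weighted average of the initial temperatures:
T_f = (106.31·220 + 424·27.7 + 59.22·27.7) / (106.31 + 424 + 59.22)
    = 36774 / 589.53 ≈ 62.38 °C

T_f ≈ 62.4 °C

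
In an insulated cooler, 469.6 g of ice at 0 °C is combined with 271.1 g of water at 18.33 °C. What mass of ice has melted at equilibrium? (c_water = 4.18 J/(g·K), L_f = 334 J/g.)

Heat available from the water dropping to 0 °C: 271.1·4.18·18.33 = 20772 J.
Melting all 469.6 g of ice would need 469.6·334 = 156846 J.
Since 20772 < 156846 J, not all the ice melts; equilibrium is at 0 °C.
Mass melted = 20772/334 ≈ 62.19 g.

m_melted ≈ 62.2 g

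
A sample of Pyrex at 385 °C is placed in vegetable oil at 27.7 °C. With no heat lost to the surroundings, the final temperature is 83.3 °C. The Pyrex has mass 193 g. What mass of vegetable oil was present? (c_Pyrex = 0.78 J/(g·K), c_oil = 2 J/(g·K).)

Energy conservation, ΣQ = 0:
193×0.78×(83.3 − 385) + m×2×(83.3 − 27.7) = 0
111.2 m = 45418
m = 45418/111.2 ≈ 408.4 g

m ≈ 408 g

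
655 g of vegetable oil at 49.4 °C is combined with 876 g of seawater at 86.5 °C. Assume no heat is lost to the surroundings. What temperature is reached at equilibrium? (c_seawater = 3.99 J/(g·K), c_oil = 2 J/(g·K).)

Heat gained plus heat lost sum to zero:
876×3.99×(T − 86.5) + 655×2×(T − 49.4) = 0
3495.2(T − 86.5) + 1310(T − 49.4) = 0
(3495.2 + 1310) T = 3495.2×86.5 + 1310×49.4
T = 367052 / 4805.2 = 76.4 °C

T_f ≈ 76.4 °C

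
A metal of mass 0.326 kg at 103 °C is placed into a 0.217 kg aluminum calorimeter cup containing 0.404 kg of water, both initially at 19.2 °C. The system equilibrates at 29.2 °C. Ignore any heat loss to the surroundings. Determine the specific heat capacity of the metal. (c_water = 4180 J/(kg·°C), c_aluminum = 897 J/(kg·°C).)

Net heat exchanged in the isolated system is zero:
0.326·c·(29.2 − 103) + 0.404·4180·(29.2 − 19.2) + 0.217·897·(29.2 − 19.2) = 0
-24.06 c = -18834
c = -18834/-24.06 ≈ 782.8 J/(kg·°C)

c ≈ 783 J/(kg·°C)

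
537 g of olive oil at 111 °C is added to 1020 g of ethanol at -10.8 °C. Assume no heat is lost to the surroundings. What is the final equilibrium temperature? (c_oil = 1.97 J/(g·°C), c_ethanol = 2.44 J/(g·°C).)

T_f ≈ 25.5 °C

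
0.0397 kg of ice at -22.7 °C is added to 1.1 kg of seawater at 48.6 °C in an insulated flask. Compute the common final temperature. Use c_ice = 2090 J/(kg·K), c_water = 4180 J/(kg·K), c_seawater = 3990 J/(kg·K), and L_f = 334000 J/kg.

T_f ≈ 43.5 °C

Energy conservation, ΣQ = 0:
warm ice to 0 °C: 0.0397·2090·(0 − (-22.7)) = 1883.5; melt ice: 0.0397·334000 = 13260; meltwater 0→T: 0.0397·4180·T = 165.95 T; seawater: 4389(T − 48.6)
4554.9 T = 213305 − 15143 = 198162
T ≈ 43.50 °C — above 0 °C, consistent with complete melting.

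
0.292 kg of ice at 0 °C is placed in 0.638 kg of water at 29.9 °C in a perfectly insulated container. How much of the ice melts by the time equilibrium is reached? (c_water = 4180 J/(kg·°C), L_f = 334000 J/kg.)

Cooling the water to 0 °C releases 0.638·4180·29.9 = 79739 J.
Melting all 0.292 kg of ice would need 0.292·334000 = 97528 J.
That's not enough to melt it all — equilibrium is at 0 °C with ice remaining.
m_melt = 79739 / L_f = 0.2387 kg.

m_melted ≈ 0.239 kg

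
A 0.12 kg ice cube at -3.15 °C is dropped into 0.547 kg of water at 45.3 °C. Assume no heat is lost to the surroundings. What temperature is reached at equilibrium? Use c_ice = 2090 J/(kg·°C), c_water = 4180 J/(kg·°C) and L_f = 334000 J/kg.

Let T be the final temperature. ΣQ_i = 0:
ice -3.15→0 °C: 0.12·2090·3.15 = 790.02; melt ice: 0.12·334000 = 40080; warm the meltwater: 501.6 T; water cools: 0.547·4180·(T − 45.3) = 2286.5(T − 45.3)
2788.1 T = 103577 − 40870 = 62707
T ≈ 22.49 °C — above 0 °C, consistent with complete melting.

T_f ≈ 22.5 °C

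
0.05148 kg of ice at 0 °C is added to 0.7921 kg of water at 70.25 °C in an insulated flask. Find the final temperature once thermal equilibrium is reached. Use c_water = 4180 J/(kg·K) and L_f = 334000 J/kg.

Energy balance with sensible and latent terms:
fusion: m_ice L_f = 0.05148×334000 = 17194; meltwater 0→T: 0.05148×4180×T = 215.19 T; water: 3311(T − 70.25)
3526.2 T = 232596 − 17194 = 215402
T ≈ 61.09 °C — above 0 °C, consistent with complete melting.

T_f ≈ 61.1 °C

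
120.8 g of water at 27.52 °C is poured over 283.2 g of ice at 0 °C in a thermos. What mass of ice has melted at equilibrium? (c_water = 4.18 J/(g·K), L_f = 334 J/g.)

m_melted ≈ 41.6 g

Water can give up m c ΔT = 120.8·4.18·27.52 = 13896 J before reaching 0 °C.
Melting all 283.2 g of ice would need 283.2·334 = 94589 J.
That's not enough to melt it all — equilibrium is at 0 °C with ice remaining.
Mass melted = 13896/334 ≈ 41.6 g.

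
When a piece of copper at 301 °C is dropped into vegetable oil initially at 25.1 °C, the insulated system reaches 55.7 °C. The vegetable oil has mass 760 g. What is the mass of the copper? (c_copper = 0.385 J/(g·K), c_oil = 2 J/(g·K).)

Heat gained plus heat lost sum to zero:
m·0.385·(55.7 − 301) + 760·2·(55.7 − 25.1) = 0
-94.44 m = -46512
m = -46512/-94.44 ≈ 492.5 g

m ≈ 493 g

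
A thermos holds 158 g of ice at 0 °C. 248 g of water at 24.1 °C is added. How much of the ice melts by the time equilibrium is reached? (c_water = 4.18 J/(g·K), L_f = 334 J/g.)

m_melted ≈ 74.8 g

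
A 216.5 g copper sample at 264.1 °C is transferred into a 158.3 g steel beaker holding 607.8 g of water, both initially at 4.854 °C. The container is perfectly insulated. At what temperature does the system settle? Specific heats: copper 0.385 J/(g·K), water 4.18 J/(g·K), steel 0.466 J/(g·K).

T_f ≈ 12.9 °C

Taking heat into each body as positive, Σ m c ΔT = 0:
216.5*0.385*(T − 264.1) + 607.8*4.18*(T − 4.854) + 158.3*0.466*(T − 4.854) = 0
2697.7 T = 34704
T ≈ 12.86 °C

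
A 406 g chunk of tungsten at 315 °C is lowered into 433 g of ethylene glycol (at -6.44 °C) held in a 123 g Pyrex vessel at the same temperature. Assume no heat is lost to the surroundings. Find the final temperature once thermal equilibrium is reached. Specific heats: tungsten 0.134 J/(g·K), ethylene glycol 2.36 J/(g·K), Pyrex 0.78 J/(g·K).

T_f is the heat-capacity-weighted average of the initial temperatures:
T_f = (54.4×315 + 1021.9×(-6.44) + 95.94×(-6.44)) / (54.4 + 1021.9 + 95.94)
    = 9938.5 / 1172.2 ≈ 8.48 °C

T_f ≈ 8.5 °C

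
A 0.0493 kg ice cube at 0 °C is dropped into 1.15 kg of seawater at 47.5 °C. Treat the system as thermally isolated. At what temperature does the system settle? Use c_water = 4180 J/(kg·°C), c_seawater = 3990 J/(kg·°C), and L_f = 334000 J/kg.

Setting the total heat transfer to zero:
melt ice: 0.0493·334000 = 16466; warm the meltwater: 206.07 T; seawater cools: 1.15·3990·(T − 47.5) = 4588.5(T − 47.5)
4794.6 T = 217954 − 16466 = 201488
T ≈ 42.02 °C (positive, so assuming full melt was valid).

T_f ≈ 42.0 °C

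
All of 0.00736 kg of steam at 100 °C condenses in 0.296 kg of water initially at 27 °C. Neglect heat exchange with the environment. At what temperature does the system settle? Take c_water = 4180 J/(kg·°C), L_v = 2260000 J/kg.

T_f ≈ 41.9 °C

Setting the total heat transfer to zero:
latent heat released on condensation: 0.00736·2260000 = 16634; condensate cools 100→T: 0.00736·4180·(T − 100) = 30.76(T − 100); water warms: 0.296·4180·(T − 27) = 1237.3(T − 27)
1268 T = 16634 + 3076.5 + 33407 = 53117
T ≈ 41.89 °C (< 100 °C, so full condensation is consistent).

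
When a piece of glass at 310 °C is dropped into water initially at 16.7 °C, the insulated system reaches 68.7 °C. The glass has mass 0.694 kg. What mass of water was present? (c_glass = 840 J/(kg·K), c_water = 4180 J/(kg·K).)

Let T be the final temperature. ΣQ_i = 0:
0.694×840×(68.7 − 310) + m×4180×(68.7 − 16.7) = 0
217360 m = 140668
m = 140668/217360 ≈ 0.6472 kg

m ≈ 0.647 kg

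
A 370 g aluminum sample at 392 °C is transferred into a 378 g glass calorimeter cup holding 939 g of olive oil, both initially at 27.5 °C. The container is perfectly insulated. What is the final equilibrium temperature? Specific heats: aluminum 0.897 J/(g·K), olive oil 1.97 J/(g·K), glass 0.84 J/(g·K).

Energy conservation, ΣQ = 0:
370·0.897·(T − 392) + 939·1.97·(T − 27.5) + 378·0.84·(T − 27.5) = 0
(331.89 + 1849.8 + 317.52) T = 331.89·392 + 1849.8·27.5 + 317.52·27.5
T ≈ 75.90 °C

T_f ≈ 75.9 °C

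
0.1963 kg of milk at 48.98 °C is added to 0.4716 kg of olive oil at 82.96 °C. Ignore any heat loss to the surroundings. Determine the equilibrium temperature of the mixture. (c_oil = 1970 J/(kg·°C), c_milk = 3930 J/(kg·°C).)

Energy conservation, ΣQ = 0:
0.4716*1970*(T − 82.96) + 0.1963*3930*(T − 48.98) = 0
(929.05 + 771.46) T = 929.05*82.96 + 771.46*48.98
T = 114860/1700.5 ≈ 67.54 °C

T_f ≈ 67.5 °C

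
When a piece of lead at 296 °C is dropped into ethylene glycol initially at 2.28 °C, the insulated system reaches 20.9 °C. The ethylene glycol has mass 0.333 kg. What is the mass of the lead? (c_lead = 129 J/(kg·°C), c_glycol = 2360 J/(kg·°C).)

Energy conservation, ΣQ = 0:
m×129×(20.9 − 296) + 0.333×2360×(20.9 − 2.28) = 0
-35488 m = -14633
m = -14633/-35488 ≈ 0.4123 kg

m ≈ 0.412 kg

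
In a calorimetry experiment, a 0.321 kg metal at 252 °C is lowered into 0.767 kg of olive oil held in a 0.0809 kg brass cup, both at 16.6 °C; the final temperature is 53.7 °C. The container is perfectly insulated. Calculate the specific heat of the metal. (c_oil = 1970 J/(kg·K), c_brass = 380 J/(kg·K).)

c ≈ 899 J/(kg·K)

Heat gained plus heat lost sum to zero:
0.321×c×(53.7 − 252) + 0.767×1970×(53.7 − 16.6) + 0.0809×380×(53.7 − 16.6) = 0
-63.65 c = -57198
c = -57198/-63.65 ≈ 898.6 J/(kg·K)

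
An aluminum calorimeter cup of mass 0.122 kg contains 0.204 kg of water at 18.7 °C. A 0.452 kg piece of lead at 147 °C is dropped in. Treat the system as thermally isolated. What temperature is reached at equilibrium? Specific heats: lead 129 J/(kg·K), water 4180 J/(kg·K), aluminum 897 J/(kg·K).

Energy conservation, ΣQ = 0:
0.452·129·(T − 147) + 0.204·4180·(T − 18.7) + 0.122·897·(T − 18.7) = 0
1020.5 T = 26564
T = 26564 / 1020.5 = 26 °C

T_f ≈ 26.0 °C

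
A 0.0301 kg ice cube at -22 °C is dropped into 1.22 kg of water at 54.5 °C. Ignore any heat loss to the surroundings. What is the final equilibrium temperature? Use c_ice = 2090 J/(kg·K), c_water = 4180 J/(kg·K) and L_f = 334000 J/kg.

Energy balance with sensible and latent terms:
ice -22→0 °C: 0.0301×2090×22 = 1384; melt ice: 0.0301×334000 = 10053; warm the meltwater: 125.82 T; water cools: 1.22×4180×(T − 54.5) = 5099.6(T − 54.5)
5225.4 T = 277928 − 11437 = 266491
T ≈ 51.00 °C (positive, so assuming full melt was valid).

T_f ≈ 51.0 °C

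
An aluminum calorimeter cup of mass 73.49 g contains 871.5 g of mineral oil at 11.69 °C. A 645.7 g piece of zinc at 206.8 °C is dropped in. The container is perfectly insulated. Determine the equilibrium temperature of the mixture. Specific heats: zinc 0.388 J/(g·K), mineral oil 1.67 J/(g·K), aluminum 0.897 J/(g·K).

T_f ≈ 39.3 °C

Heat gained plus heat lost sum to zero:
645.7×0.388×(T − 206.8) + 871.5×1.67×(T − 11.69) + 73.49×0.897×(T − 11.69) = 0
250.53(T − 206.8) + 1455.4(T − 11.69) + 65.92(T − 11.69) = 0
(250.53 + 1455.4 + 65.92) T = 250.53×206.8 + 1455.4×11.69 + 65.92×11.69
T ≈ 39.28 °C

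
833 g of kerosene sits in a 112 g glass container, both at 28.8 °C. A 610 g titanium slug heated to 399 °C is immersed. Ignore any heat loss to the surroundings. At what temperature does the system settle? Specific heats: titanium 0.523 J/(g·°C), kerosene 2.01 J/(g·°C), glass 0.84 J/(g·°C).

T_f ≈ 85.4 °C

T_f = Σ m_i c_i T_i / Σ m_i c_i:
T_f = (319.03*399 + 1674.3*28.8 + 94.08*28.8) / (319.03 + 1674.3 + 94.08)
    = 178223 / 2087.4 ≈ 85.38 °C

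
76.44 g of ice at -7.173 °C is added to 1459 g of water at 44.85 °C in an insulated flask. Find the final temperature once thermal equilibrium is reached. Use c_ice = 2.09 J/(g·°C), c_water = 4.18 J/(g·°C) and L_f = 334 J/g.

T_f ≈ 38.5 °C

Energy balance with sensible and latent terms:
warm ice to 0 °C: 76.44×2.09×(0 − (-7.173)) = 1146; fusion: m_ice L_f = 76.44×334 = 25531; meltwater 0→T: 76.44×4.18×T = 319.52 T; water cools: 1459×4.18×(T − 44.85) = 6098.6(T − 44.85)
6418.1 T = 273523 − 26677 = 246846
T ≈ 38.46 °C — above 0 °C, consistent with complete melting.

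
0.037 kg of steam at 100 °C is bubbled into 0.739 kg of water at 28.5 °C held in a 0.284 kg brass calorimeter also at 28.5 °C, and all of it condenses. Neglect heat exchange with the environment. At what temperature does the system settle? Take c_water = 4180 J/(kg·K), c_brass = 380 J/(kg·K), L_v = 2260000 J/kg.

Conservation of energy gives ΣQ = 0:
steam→water at 100 °C releases m L_v = 0.037×2260000 = 83620
  condensed water 100 °C→T: 154.66(T − 100)
  water warms: 0.739×4180×(T − 28.5) = 3089(T − 28.5)
  cup: 107.92(T − 28.5)
3351.6 T = 83620 + 15466 + 91113 = 190199
T ≈ 56.75 °C — below 100 °C, confirming all the steam condensed.

T_f ≈ 56.7 °C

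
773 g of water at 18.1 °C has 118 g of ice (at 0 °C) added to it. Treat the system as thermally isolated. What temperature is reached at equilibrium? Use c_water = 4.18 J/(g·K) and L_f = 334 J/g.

T_f ≈ 5.1 °C

Let T be the final temperature. ΣQ_i = 0:
latent heat to melt: 118×334 = 39412
  meltwater 0→T: 118×4.18×T = 493.24 T
  water: 3231.1(T − 18.1)
3724.4 T = 58484 − 39412 = 19072
T ≈ 5.12 °C. Since T > 0 °C, the all-ice-melts assumption holds.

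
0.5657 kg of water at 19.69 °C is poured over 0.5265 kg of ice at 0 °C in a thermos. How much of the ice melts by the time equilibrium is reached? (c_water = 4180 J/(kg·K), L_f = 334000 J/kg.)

m_melted ≈ 0.139 kg

Heat available from the water dropping to 0 °C: 0.5657·4180·19.69 = 46559 J.
To melt every bit of ice: 0.5265·334000 = 175851 J.
Since 46559 < 175851 J, not all the ice melts; equilibrium is at 0 °C.
m_melted·334000 = 46559  ⇒  m_melted ≈ 0.1394 kg.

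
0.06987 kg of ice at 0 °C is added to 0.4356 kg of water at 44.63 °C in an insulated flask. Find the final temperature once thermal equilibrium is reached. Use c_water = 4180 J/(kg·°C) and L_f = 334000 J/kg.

Heat gained plus heat lost sum to zero:
latent heat to melt: 0.06987·334000 = 23337
  meltwater 0→T: 0.06987·4180·T = 292.06 T
  water: 1820.8(T − 44.63)
2112.9 T = 81263 − 23337 = 57926
T ≈ 27.42 °C. Since T > 0 °C, the all-ice-melts assumption holds.

T_f ≈ 27.4 °C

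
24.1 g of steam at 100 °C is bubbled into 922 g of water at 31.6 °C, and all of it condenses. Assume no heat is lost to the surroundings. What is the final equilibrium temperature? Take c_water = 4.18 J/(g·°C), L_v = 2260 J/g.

T_f ≈ 47.1 °C

Sum of m c ΔT and latent-heat terms is zero:
latent heat released on condensation: 24.1·2260 = 54466; condensed water 100 °C→T: 100.74(T − 100); original water: 3854(T − 31.6)
3954.7 T = 54466 + 10074 + 121785 = 186325
T ≈ 47.11 °C, under the boiling point, so the assumption holds.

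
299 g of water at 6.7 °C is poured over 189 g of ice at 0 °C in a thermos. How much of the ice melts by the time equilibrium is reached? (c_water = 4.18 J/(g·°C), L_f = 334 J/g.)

Cooling the water to 0 °C releases 299×4.18×6.7 = 8373.8 J.
Melting all 189 g of ice would need 189×334 = 63126 J.
8373.8 J < 63126 J, so only part of the ice melts and the system sits at 0 °C.
m_melt = 8373.8 / L_f = 25.07 g.

m_melted ≈ 25.1 g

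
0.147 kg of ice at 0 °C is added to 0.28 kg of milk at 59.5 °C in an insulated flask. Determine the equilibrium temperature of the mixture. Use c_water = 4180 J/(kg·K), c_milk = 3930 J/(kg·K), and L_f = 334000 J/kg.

Conservation of energy gives ΣQ = 0:
fusion: m_ice L_f = 0.147×334000 = 49098
  warm the meltwater: 614.46 T
  milk cools: 0.28×3930×(T − 59.5) = 1100.4(T − 59.5)
1714.9 T = 65474 − 49098 = 16376
T ≈ 9.55 °C (positive, so assuming full melt was valid).

T_f ≈ 9.5 °C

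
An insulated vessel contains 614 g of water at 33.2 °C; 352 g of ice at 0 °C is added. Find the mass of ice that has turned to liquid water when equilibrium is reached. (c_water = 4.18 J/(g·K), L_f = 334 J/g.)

Heat available from the water dropping to 0 °C: 614×4.18×33.2 = 85208 J.
To melt every bit of ice: 352×334 = 117568 J.
Since 85208 < 117568 J, not all the ice melts; equilibrium is at 0 °C.
m_melt = 85208 / L_f = 255.1 g.

m_melted ≈ 255 g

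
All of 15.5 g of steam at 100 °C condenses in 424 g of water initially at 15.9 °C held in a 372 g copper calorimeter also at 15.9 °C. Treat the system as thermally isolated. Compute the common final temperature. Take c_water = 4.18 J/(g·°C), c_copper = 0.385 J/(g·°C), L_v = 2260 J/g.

T_f ≈ 36.3 °C

Heat gained plus heat lost sum to zero:
condense steam: −15.5·2260 = −35030
  condensed water 100 °C→T: 64.79(T − 100)
  original water: 1772.3(T − 15.9)
  copper cup: 372·0.385·(T − 15.9) = 143.22(T − 15.9)
1980.3 T = 35030 + 6479 + 30457 = 71966
T ≈ 36.34 °C (< 100 °C, so full condensation is consistent).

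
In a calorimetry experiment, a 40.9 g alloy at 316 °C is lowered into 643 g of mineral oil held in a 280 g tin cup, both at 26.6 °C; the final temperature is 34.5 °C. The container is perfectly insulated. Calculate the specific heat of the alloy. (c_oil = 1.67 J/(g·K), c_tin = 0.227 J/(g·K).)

Taking heat into each body as positive, Σ m c ΔT = 0:
40.9·c·(34.5 − 316) + 643·1.67·(34.5 − 26.6) + 280·0.227·(34.5 − 26.6) = 0
-11513 c = -8985.2
c = -8985.2/-11513 ≈ 0.7804 J/(g·K)

c ≈ 0.78 J/(g·K)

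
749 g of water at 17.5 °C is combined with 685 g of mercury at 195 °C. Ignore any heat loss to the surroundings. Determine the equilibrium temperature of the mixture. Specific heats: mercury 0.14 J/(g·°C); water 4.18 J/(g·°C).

T_f ≈ 22.8 °C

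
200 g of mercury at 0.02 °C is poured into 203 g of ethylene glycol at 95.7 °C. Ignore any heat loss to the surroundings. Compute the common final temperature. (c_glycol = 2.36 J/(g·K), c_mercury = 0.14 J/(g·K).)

|Q_glycol| = |Q_mercury|:
203*2.36*(95.7 − T) = 200*0.14*(T − 0.02)
479.08(95.7 − T) = 28(T − 0.02)
507.08 T = 45849  ⇒  T ≈ 90.42 °C

T_f ≈ 90.4 °C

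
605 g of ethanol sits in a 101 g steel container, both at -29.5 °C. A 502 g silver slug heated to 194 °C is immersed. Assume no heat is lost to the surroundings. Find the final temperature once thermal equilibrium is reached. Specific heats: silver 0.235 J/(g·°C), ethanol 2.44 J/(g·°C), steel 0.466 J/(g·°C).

T_f ≈ -13.4 °C

T_f is the heat-capacity-weighted average of the initial temperatures:
T_f = (117.97×194 + 1476.2×(-29.5) + 47.07×(-29.5)) / (117.97 + 1476.2 + 47.07)
    = -22050 / 1641.2 ≈ -13.44 °C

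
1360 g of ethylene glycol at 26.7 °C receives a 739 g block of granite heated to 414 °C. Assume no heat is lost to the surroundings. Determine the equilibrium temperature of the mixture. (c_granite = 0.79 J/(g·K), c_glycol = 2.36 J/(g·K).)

T_f ≈ 86.3 °C

Set heat shed by the hot body equal to heat absorbed by the cold body:
739·0.79·(414 − T) = 1360·2.36·(T − 26.7)
583.81(414 − T) = 3209.6(T − 26.7)
3793.4 T = 327394  ⇒  T ≈ 86.31 °C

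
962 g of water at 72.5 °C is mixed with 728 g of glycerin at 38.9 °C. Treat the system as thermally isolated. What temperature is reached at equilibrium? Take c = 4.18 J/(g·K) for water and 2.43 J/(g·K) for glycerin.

T_f ≈ 62.2 °C

Heat gained plus heat lost sum to zero:
962·4.18·(T − 72.5) + 728·2.43·(T − 38.9) = 0
5790.2 T = 360350
T = 360350/5790.2 ≈ 62.23 °C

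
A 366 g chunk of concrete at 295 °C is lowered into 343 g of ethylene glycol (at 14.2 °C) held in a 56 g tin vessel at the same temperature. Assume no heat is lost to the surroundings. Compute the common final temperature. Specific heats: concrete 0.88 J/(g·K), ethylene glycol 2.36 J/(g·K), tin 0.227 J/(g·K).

Conservation of energy gives ΣQ = 0:
366×0.88×(T − 295) + 343×2.36×(T − 14.2) + 56×0.227×(T − 14.2) = 0
322.08(T − 295) + 809.48(T − 14.2) + 12.71(T − 14.2) = 0
(322.08 + 809.48 + 12.71) T = 322.08×295 + 809.48×14.2 + 12.71×14.2
T = 106689 / 1144.3 = 93.2 °C

T_f ≈ 93.2 °C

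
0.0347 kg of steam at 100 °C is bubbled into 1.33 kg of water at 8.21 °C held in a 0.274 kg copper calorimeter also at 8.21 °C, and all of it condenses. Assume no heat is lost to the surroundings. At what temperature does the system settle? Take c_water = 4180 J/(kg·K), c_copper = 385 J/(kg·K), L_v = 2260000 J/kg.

Setting the total heat transfer to zero:
condense steam: −0.0347·2260000 = −78422; condensate cools 100→T: 0.0347·4180·(T − 100) = 145.05(T − 100); original water: 5559.4(T − 8.21); cup: 105.49(T − 8.21)
5809.9 T = 78422 + 14505 + 46509 = 139435
T ≈ 24.00 °C — below 100 °C, confirming all the steam condensed.

T_f ≈ 24.0 °C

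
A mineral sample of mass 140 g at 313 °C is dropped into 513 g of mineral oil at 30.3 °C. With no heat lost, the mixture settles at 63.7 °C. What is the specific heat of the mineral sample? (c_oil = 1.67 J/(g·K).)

Net heat exchanged in the isolated system is zero:
140×c×(63.7 − 313) + 513×1.67×(63.7 − 30.3) = 0
-34902 c = -28614
c = -28614/-34902 ≈ 0.8198 J/(g·K)

c ≈ 0.82 J/(g·K)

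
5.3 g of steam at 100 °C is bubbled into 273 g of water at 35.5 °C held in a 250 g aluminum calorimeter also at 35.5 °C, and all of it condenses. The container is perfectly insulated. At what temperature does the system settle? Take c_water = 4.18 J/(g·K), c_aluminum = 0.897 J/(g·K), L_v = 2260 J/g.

Let T be the final temperature. ΣQ_i = 0:
condense steam: −5.3×2260 = −11978
  condensate cools 100→T: 5.3×4.18×(T − 100) = 22.15(T − 100)
  original water: 1141.1(T − 35.5)
  aluminum cup: 250×0.897×(T − 35.5) = 224.25(T − 35.5)
1387.5 T = 11978 + 2215.4 + 48471 = 62665
T ≈ 45.16 °C, under the boiling point, so the assumption holds.

T_f ≈ 45.2 °C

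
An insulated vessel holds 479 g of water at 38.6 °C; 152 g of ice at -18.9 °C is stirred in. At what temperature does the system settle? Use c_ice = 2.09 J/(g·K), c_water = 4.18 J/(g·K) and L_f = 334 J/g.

T_f ≈ 7.8 °C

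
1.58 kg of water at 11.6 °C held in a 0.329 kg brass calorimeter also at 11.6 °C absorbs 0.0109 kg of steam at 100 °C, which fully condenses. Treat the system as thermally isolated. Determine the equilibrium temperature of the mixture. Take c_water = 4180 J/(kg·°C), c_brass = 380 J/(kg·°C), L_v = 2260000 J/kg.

T_f ≈ 15.8 °C

Let T be the final temperature. ΣQ_i = 0:
steam→water at 100 °C releases m L_v = 0.0109×2260000 = 24634; condensed water 100 °C→T: 45.56(T − 100); original water: 6604.4(T − 11.6); cup: 125.02(T − 11.6)
6775 T = 24634 + 4556.2 + 78061 = 107251
T ≈ 15.83 °C — below 100 °C, confirming all the steam condensed.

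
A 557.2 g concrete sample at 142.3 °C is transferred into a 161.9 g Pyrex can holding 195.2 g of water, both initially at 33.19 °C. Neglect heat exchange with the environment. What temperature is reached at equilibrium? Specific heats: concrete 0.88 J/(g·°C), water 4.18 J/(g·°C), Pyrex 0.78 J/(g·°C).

Heat gained plus heat lost sum to zero:
557.2·0.88·(T − 142.3) + 195.2·4.18·(T − 33.19) + 161.9·0.78·(T − 33.19) = 0
490.34(T − 142.3) + 815.94(T − 33.19) + 126.28(T − 33.19) = 0
1432.6 T = 101047
T = 101047/1432.6 ≈ 70.54 °C

T_f ≈ 70.5 °C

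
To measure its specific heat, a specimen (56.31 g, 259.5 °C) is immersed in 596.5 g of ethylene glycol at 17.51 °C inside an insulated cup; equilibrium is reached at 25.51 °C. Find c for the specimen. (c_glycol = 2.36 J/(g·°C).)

c ≈ 0.855 J/(g·°C)

Heat lost by the specimen = heat gained by the glycol:
56.31·c·(259.5 − 25.51) = 596.5·2.36·(25.51 − 17.51)
13176 c = 11262  ⇒  c ≈ 0.8547 J/(g·°C)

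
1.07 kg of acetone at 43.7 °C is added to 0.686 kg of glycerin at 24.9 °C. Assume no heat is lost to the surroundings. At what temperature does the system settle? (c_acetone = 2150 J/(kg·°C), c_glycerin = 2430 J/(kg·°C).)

T_f ≈ 35.8 °C

T_f = Σ m_i c_i T_i / Σ m_i c_i:
T_f = (2300.5×43.7 + 1667×24.9) / (2300.5 + 1667)
    = 142040 / 3967.5 ≈ 35.80 °C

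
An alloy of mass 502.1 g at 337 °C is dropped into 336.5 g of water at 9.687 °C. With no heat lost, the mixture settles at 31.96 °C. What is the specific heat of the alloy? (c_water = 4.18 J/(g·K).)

Setting the total heat transfer to zero:
502.1·c·(31.96 − 337) + 336.5·4.18·(31.96 − 9.687) = 0
-153161 c = -31329
c = -31329/-153161 ≈ 0.2045 J/(g·K)

c ≈ 0.205 J/(g·K)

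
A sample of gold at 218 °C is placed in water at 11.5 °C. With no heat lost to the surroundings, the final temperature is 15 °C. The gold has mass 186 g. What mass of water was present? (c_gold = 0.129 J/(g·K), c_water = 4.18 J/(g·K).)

Heat lost by the gold = heat gained by the water:
186·0.129·(218 − 15) = m·4.18·(15 − 11.5)
14.63 m = 4870.8  ⇒  m ≈ 332.9 g

m ≈ 333 g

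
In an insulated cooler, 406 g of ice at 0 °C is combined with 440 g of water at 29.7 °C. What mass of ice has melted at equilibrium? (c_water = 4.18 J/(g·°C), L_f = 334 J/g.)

m_melted ≈ 164 g

Cooling the water to 0 °C releases 440×4.18×29.7 = 54624 J.
Fully melting the ice requires m_ice L_f = 406×334 = 135604 J.
That's not enough to melt it all — equilibrium is at 0 °C with ice remaining.
m_melt = 54624 / L_f = 163.5 g.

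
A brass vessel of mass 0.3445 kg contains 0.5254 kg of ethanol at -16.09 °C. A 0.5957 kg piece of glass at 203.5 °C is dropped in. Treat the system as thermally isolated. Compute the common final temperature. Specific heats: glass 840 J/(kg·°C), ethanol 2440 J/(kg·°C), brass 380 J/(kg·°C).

Setting the total heat transfer to zero:
0.5957×840×(T − 203.5) + 0.5254×2440×(T − (-16.09)) + 0.3445×380×(T − (-16.09)) = 0
500.39(T − 203.5) + 1282(T − (-16.09)) + 130.91(T − (-16.09)) = 0
1913.3 T = 79096
T = 79096/1913.3 ≈ 41.34 °C

T_f ≈ 41.3 °C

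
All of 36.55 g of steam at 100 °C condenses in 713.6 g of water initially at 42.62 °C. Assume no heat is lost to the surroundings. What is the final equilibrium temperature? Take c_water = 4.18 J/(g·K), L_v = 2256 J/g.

T_f ≈ 71.7 °C

Net heat exchanged in the isolated system is zero:
latent heat released on condensation: 36.55×2256 = 82457; condensed water 100 °C→T: 152.78(T − 100); original water: 2982.8(T − 42.62)
3135.6 T = 82457 + 15278 + 127129 = 224864
T ≈ 71.71 °C, under the boiling point, so the assumption holds.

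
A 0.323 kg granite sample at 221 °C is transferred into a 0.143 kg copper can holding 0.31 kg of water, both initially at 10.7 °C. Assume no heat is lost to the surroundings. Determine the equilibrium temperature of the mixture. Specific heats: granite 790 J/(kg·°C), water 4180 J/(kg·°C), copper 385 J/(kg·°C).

Taking heat into each body as positive, Σ m c ΔT = 0:
0.323×790×(T − 221) + 0.31×4180×(T − 10.7) + 0.143×385×(T − 10.7) = 0
255.17(T − 221) + 1295.8(T − 10.7) + 55.05(T − 10.7) = 0
(255.17 + 1295.8 + 55.05) T = 255.17×221 + 1295.8×10.7 + 55.05×10.7
T = 70847 / 1606 = 44.1 °C

T_f ≈ 44.1 °C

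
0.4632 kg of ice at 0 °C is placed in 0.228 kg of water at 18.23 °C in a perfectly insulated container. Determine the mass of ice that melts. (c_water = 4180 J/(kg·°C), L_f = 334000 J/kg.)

Water can give up m c ΔT = 0.228·4180·18.23 = 17374 J before reaching 0 °C.
To melt every bit of ice: 0.4632·334000 = 154709 J.
17374 J < 154709 J, so only part of the ice melts and the system sits at 0 °C.
m_melt = 17374 / L_f = 0.05202 kg.

m_melted ≈ 0.052 kg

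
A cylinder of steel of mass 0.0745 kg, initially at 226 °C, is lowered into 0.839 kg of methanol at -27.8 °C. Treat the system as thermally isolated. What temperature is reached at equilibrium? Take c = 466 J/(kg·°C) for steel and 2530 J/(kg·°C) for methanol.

T_f ≈ -23.7 °C

Heat lost by the steel equals heat gained by the methanol:
0.0745·466·(226 − T) = 0.839·2530·(T − (-27.8))
34.72(226 − T) = 2122.7(T − (-27.8))
2157.4 T = -51164  ⇒  T ≈ -23.72 °C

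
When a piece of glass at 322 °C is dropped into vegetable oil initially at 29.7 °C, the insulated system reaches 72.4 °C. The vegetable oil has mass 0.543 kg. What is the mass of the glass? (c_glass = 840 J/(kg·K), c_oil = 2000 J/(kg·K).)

Let T be the final temperature. ΣQ_i = 0:
m×840×(72.4 − 322) + 0.543×2000×(72.4 − 29.7) = 0
-209664 m = -46372
m = -46372/-209664 ≈ 0.2212 kg

m ≈ 0.221 kg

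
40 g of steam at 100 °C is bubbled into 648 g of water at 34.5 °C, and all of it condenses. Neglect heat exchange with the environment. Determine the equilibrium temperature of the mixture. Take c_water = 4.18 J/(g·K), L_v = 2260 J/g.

T_f ≈ 69.7 °C

Let T be the final temperature. ΣQ_i = 0:
condense steam: −40×2260 = −90400
  condensed water 100 °C→T: 167.2(T − 100)
  original water: 2708.6(T − 34.5)
2875.8 T = 90400 + 16720 + 93448 = 200568
T ≈ 69.74 °C — below 100 °C, confirming all the steam condensed.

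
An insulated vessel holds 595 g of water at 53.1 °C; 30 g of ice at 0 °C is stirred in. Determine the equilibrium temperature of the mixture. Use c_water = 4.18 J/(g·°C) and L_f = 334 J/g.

Conservation of energy gives ΣQ = 0:
fusion: m_ice L_f = 30·334 = 10020; warm the meltwater: 125.4 T; water cools: 595·4.18·(T − 53.1) = 2487.1(T − 53.1)
2612.5 T = 132065 − 10020 = 122045
T ≈ 46.72 °C (positive, so assuming full melt was valid).

T_f ≈ 46.7 °C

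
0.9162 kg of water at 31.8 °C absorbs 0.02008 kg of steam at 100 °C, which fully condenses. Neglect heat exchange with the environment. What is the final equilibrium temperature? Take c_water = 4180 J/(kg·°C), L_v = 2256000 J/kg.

T_f ≈ 44.8 °C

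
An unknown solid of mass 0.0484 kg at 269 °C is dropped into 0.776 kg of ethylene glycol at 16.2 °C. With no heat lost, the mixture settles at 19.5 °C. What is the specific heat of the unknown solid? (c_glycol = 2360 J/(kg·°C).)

c ≈ 500 J/(kg·°C)

Conservation of energy gives ΣQ = 0:
0.0484×c×(19.5 − 269) + 0.776×2360×(19.5 − 16.2) = 0
-12.08 c = -6043.5
c = -6043.5/-12.08 ≈ 500.5 J/(kg·°C)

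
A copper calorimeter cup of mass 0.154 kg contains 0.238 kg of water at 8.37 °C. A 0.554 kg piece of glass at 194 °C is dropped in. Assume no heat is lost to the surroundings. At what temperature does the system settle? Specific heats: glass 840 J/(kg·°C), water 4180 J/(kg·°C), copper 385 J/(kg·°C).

T_f ≈ 65.2 °C

Setting the total heat transfer to zero:
0.554×840×(T − 194) + 0.238×4180×(T − 8.37) + 0.154×385×(T − 8.37) = 0
465.36(T − 194) + 994.84(T − 8.37) + 59.29(T − 8.37) = 0
1519.5 T = 99103
T = 99103/1519.5 ≈ 65.22 °C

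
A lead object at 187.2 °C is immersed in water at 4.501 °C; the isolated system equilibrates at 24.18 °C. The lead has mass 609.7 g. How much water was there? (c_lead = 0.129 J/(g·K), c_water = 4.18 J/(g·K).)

Heat lost by the lead = heat gained by the water:
609.7·0.129·(187.2 − 24.18) = m·4.18·(24.18 − 4.501)
82.26 m = 12822  ⇒  m ≈ 155.9 g

m ≈ 156 g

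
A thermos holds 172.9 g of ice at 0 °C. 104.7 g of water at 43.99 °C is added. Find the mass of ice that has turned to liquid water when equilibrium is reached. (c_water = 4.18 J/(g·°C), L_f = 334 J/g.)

Heat available from the water dropping to 0 °C: 104.7·4.18·43.99 = 19252 J.
Fully melting the ice requires m_ice L_f = 172.9·334 = 57749 J.
That's not enough to melt it all — equilibrium is at 0 °C with ice remaining.
m_melt = 19252 / L_f = 57.64 g.

m_melted ≈ 57.6 g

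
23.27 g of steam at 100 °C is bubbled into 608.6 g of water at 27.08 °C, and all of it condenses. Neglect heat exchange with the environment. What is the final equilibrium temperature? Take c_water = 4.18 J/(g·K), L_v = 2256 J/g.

T_f ≈ 49.6 °C

Energy conservation, ΣQ = 0:
condense steam: −23.27·2256 = −52497; condensate cools 100→T: 23.27·4.18·(T − 100) = 97.27(T − 100); original water: 2543.9(T − 27.08)
2641.2 T = 52497 + 9726.9 + 68890 = 131114
T ≈ 49.64 °C (< 100 °C, so full condensation is consistent).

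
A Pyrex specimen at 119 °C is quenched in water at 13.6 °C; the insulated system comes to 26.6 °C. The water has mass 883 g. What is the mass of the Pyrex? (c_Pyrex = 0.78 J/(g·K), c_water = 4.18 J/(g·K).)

m ≈ 666 g

Conservation of energy gives ΣQ = 0:
m×0.78×(26.6 − 119) + 883×4.18×(26.6 − 13.6) = 0
-72.07 m = -47982
m = -47982/-72.07 ≈ 665.8 g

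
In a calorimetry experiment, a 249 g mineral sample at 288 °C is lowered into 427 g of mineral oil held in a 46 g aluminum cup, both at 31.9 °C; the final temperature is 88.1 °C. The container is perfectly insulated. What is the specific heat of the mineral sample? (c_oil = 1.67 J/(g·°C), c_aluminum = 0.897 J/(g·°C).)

c ≈ 0.852 J/(g·°C)

Energy conservation, ΣQ = 0:
249·c·(88.1 − 288) + 427·1.67·(88.1 − 31.9) + 46·0.897·(88.1 − 31.9) = 0
-49775 c = -42395
c = -42395/-49775 ≈ 0.8517 J/(g·°C)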